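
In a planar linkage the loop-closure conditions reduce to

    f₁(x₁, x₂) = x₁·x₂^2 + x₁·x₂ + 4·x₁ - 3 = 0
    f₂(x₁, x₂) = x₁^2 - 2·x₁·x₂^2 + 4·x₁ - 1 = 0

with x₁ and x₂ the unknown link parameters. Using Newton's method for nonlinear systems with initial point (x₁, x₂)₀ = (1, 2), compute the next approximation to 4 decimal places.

(0.4857, 1.6286)

At (1, 2): F = (7.0000, -4.0000).
Jacobian J = [[x₂^2 + x₂ + 4, 2·x₁·x₂ + x₁], [2·x₁ - 2·x₂^2 + 4, -4·x₁·x₂]].
At the point, J = [[10.0000, 5.0000], [-2.0000, -8.0000]] (det J = -70.0000).
Solving J·Δ = −F gives Δ = (-0.5143, -0.3714).
Then the next iterate is (x₁, x₂)₁ = (0.4857, 1.6286).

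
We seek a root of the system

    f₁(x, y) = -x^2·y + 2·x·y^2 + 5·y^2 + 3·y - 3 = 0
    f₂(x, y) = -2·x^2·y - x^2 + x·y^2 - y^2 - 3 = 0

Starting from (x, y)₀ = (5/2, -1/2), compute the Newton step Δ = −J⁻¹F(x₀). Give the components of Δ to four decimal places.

At (5/2, -1/2): F = (1.1250, -2.6250).
Jacobian J = [[-2·x·y + 2·y^2, -x^2 + 4·x·y + 10·y + 3], [-4·x·y - 2·x + y^2, -2·x^2 + 2·x·y - 2·y]].
At the point, J = [[3.0000, -13.2500], [0.2500, -14.0000]] (det J = -38.6875).
Solving J·Δ = −F gives Δ = (-1.3061, -0.2108).

(-1.3061, -0.2108)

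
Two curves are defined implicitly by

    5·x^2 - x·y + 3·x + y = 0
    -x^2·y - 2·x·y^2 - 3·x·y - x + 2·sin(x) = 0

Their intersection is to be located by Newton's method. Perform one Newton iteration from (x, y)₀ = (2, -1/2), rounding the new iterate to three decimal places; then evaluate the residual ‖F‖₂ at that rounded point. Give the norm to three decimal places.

6.687

At (2, -1/2): F = (26.500, 3.81859).
Jacobian J = [[10·x - y + 3, -x + 1], [-2·x·y - 2·y^2 - 3·y + 2·cos(x) - 1, -x^2 - 4·x·y - 3·x]].
At the point, J = [[23.500, -1.000], [1.16771, -6.000]] (det J = -139.83229).
Solving J·Δ = −F gives Δ = (-1.110, 0.420).
Then the next iterate is (x, y)₁ = (0.890, -0.080).
Re-evaluating at (0.890, -0.080): F = (6.62170, 0.92972), so ‖F‖₂ = 6.687.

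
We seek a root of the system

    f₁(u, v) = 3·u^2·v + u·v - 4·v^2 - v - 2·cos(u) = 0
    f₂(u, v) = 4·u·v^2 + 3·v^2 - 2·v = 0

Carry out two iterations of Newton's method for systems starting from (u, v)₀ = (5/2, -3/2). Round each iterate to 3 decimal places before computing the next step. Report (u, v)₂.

(1.115, -0.494)

At (5/2, -3/2): F = (-37.77271, 32.250).
Jacobian J = [[6·u·v + v + 2·sin(u), 3·u^2 + u - 8·v - 1], [4·v^2, 8·u·v + 6·v - 2]].
At the point, J = [[-22.80306, 32.250], [9.000, -41.000]] (det J = 644.67528).
Solving J·Δ = −F gives Δ = (-0.789, 0.613).
Then the next iterate is (u, v)₁ = (1.711, -0.887).
Round to (1.711, -0.887) and repeat: F = (-11.28838, 9.51895), J = [[-8.01257, 16.58956], [3.14708, -19.46326]].
Δ = (-0.596, 0.393), so (u, v)₂ = (1.115, -0.494).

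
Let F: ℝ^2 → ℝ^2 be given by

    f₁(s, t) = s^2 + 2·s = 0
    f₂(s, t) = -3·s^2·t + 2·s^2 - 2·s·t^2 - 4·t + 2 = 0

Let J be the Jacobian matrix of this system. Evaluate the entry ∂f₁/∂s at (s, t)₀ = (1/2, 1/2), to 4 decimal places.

3.0000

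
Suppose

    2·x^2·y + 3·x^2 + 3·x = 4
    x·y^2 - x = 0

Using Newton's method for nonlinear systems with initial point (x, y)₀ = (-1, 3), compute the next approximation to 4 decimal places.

(-1.0541, 1.5946)

At (-1, 3): F = (2.0000, -8.0000).
Jacobian J = [[4·x·y + 6·x + 3, 2·x^2], [y^2 - 1, 2·x·y]].
At the point, J = [[-15.0000, 2.0000], [8.0000, -6.0000]] (det J = 74.0000).
Solving J·Δ = −F gives Δ = (-0.0541, -1.4054).
Then the next iterate is (x, y)₁ = (-1.0541, 1.5946).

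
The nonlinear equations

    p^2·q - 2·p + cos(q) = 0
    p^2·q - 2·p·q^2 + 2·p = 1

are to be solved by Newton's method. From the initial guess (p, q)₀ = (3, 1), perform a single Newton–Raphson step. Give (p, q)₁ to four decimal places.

At (3, 1): F = (3.540302, 8.0000).
Jacobian J = [[2·p·q - 2, p^2 - sin(q)], [2·p·q - 2·q^2 + 2, p^2 - 4·p·q]].
At the point, J = [[4.0000, 8.158529], [6.0000, -3.0000]] (det J = -60.951174).
Solving J·Δ = −F gives Δ = (-1.2451, 0.1765).
Then the next iterate is (p, q)₁ = (1.7549, 1.1765).

(1.7549, 1.1765)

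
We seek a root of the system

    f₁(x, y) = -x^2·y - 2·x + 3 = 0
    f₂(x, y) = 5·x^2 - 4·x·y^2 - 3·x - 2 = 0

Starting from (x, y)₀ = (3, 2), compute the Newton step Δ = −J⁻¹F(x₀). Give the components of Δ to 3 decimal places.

(-1.144, -0.554)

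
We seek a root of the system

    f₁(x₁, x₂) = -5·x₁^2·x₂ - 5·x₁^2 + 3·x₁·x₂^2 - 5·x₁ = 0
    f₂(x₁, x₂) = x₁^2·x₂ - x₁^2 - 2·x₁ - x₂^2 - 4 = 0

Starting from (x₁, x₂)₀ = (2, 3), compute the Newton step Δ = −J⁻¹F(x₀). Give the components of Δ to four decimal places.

(-10.8000, -36.9000)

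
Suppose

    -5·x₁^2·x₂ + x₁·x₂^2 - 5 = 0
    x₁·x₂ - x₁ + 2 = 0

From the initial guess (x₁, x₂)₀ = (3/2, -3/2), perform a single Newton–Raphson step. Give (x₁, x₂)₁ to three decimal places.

(-0.583, -3.806)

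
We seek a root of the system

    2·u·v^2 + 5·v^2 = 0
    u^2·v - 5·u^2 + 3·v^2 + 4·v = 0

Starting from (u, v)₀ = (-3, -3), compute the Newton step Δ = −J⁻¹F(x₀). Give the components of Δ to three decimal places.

At (-3, -3): F = (-9.000, -57.000).
Jacobian J = [[2·v^2, 4·u·v + 10·v], [2·u·v - 10·u, u^2 + 6·v + 4]].
At the point, J = [[18.000, 6.000], [48.000, -5.000]] (det J = -378.000).
Solving J·Δ = −F gives Δ = (1.024, -1.571).

(1.024, -1.571)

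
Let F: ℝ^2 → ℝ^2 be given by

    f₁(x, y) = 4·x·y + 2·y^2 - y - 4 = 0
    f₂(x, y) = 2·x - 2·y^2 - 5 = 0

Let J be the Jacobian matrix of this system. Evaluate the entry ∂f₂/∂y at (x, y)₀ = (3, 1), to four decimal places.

-4.0000

∂f₂/∂y = -4·y.
At (3, 1) this is -4.0000.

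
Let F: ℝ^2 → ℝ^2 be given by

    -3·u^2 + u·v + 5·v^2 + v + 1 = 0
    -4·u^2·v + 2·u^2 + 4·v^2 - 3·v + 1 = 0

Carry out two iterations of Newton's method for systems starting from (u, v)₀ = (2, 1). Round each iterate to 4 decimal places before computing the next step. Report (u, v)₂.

At (2, 1): F = (-3.0000, -6.0000).
Jacobian J = [[-6·u + v, u + 10·v + 1], [-8·u·v + 4·u, -4·u^2 + 8·v - 3]].
At the point, J = [[-11.0000, 13.0000], [-8.0000, -11.0000]] (det J = 225.0000).
Solving J·Δ = −F gives Δ = (-0.4933, -0.1867).
Then the next iterate is (u, v)₁ = (1.5067, 0.8133).
Round to (1.5067, 0.8133) and repeat: F = (-0.464451, -1.639018), J = [[-8.2269, 10.6397], [-3.776393, -5.574180]].
Δ = (-0.2328, -0.1363), so (u, v)₂ = (1.2739, 0.6770).

(1.2739, 0.6770)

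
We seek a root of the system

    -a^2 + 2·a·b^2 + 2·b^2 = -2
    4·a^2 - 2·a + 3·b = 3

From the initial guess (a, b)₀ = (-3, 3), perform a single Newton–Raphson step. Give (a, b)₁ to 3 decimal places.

(-1.147, 3.062)

At (-3, 3): F = (-43.000, 48.000).
Jacobian J = [[-2·a + 2·b^2, 4·a·b + 4·b], [8·a - 2, 3]].
At the point, J = [[24.000, -24.000], [-26.000, 3.000]] (det J = -552.000).
Solving J·Δ = −F gives Δ = (1.853, 0.062).
Then the next iterate is (a, b)₁ = (-1.147, 3.062).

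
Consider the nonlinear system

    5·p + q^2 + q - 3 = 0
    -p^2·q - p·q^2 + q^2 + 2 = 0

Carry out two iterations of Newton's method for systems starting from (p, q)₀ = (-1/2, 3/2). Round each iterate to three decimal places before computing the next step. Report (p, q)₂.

At (-1/2, 3/2): F = (-1.750, 5.000).
Jacobian J = [[5, 2·q + 1], [-2·p·q - q^2, -p^2 - 2·p·q + 2·q]].
At the point, J = [[5.000, 4.000], [-0.750, 4.250]] (det J = 24.250).
Solving J·Δ = −F gives Δ = (1.131, -0.977).
Then the next iterate is (p, q)₁ = (0.631, 0.523).
Round to (0.631, 0.523) and repeat: F = (0.95153, 1.89269), J = [[5.000, 2.046], [-0.93356, -0.01219]].
Δ = (2.100, -5.598), so (p, q)₂ = (2.731, -5.075).

(2.731, -5.075)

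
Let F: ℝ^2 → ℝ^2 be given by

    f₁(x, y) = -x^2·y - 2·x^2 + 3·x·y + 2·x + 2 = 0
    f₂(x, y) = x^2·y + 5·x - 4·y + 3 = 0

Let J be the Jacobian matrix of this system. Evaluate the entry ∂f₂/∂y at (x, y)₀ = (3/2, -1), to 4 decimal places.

∂f₂/∂y = x^2 - 4.
At (3/2, -1) this is -1.7500.

-1.7500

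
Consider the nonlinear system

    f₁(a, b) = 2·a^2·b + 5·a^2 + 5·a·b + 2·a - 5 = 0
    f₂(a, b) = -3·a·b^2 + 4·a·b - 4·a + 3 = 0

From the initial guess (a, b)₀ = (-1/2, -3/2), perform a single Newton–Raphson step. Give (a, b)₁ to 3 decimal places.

At (-1/2, -3/2): F = (-1.750, 11.375).
Jacobian J = [[4·a·b + 10·a + 5·b + 2, 2·a^2 + 5·a], [-3·b^2 + 4·b - 4, -6·a·b + 4·a]].
At the point, J = [[-7.500, -2.000], [-16.750, -6.500]] (det J = 15.250).
Solving J·Δ = −F gives Δ = (-2.238, 7.516).
Then the next iterate is (a, b)₁ = (-2.738, 6.016).

(-2.738, 6.016)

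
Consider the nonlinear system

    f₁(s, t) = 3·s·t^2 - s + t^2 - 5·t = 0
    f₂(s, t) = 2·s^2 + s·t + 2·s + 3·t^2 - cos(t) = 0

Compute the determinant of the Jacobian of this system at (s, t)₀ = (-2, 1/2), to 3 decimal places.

-55.370

J = [[3·t^2 - 1, 6·s·t + 2·t - 5], [4·s + t + 2, s + 6·t + sin(t)]].
At the point, J = [[-0.250, -10.000], [-5.500, 1.47943]].
det J = -55.370.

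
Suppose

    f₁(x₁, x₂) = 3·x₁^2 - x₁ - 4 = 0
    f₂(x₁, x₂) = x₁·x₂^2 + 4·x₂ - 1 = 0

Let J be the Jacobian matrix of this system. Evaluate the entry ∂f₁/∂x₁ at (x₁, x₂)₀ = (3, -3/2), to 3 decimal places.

17.000

∂f₁/∂x₁ = 6·x₁ - 1.
At (3, -3/2) this is 17.000.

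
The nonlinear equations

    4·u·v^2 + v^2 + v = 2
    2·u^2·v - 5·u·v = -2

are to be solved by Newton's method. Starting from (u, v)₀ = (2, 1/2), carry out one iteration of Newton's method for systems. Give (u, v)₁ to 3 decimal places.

(1.324, 0.493)

At (2, 1/2): F = (0.750, 1.000).
Jacobian J = [[4·v^2, 8·u·v + 2·v + 1], [4·u·v - 5·v, 2·u^2 - 5·u]].
At the point, J = [[1.000, 10.000], [1.500, -2.000]] (det J = -17.000).
Solving J·Δ = −F gives Δ = (-0.676, -0.007).
Then the next iterate is (u, v)₁ = (1.324, 0.493).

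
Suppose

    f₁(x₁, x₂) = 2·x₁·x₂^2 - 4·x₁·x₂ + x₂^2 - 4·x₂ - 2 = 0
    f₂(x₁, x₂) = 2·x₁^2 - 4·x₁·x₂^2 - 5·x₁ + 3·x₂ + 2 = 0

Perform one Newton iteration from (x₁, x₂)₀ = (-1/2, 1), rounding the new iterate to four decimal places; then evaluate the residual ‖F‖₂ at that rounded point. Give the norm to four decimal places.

6.2288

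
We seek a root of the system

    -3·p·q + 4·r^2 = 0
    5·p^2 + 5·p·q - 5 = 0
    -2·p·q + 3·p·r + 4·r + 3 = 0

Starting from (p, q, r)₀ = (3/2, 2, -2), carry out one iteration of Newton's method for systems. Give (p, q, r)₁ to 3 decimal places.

(1.711, -1.536, -0.647)

At (3/2, 2, -2): F = (7.000, 21.250, -20.000).
Jacobian J = [[-3·q, -3·p, 8·r], [10·p + 5·q, 5·p, 0], [-2·q + 3·r, -2·p, 3·p + 4]].
At the point, J = [[-6.000, -4.500, -16.000], [25.000, 7.500, 0.000], [-10.000, -3.000, 8.500]] (det J = 573.750).
Solving J·Δ = −F gives Δ = (0.211, -3.536, 1.353).
Then the next iterate is (p, q, r)₁ = (1.711, -1.536, -0.647).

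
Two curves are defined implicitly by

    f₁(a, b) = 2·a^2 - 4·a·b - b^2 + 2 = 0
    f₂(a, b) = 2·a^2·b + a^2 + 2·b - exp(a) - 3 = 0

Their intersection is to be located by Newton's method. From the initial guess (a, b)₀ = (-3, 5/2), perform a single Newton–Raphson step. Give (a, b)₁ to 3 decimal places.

(-0.424, 4.345)

At (-3, 5/2): F = (43.750, 55.95021).
Jacobian J = [[4·a - 4·b, -4·a - 2·b], [4·a·b + 2·a - exp(a), 2·a^2 + 2]].
At the point, J = [[-22.000, 7.000], [-36.04979, 20.000]] (det J = -187.65149).
Solving J·Δ = −F gives Δ = (2.576, 1.845).
Then the next iterate is (a, b)₁ = (-0.424, 4.345).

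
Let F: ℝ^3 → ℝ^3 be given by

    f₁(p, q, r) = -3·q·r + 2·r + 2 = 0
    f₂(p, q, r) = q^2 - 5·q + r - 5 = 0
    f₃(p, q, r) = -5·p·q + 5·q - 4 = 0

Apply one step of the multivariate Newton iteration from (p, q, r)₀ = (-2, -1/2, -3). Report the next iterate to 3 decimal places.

At (-2, -1/2, -3): F = (-8.500, -5.250, -11.500).
Jacobian J = [[0, -3·r, -3·q + 2], [0, 2·q - 5, 1], [-5·q, -5·p + 5, 0]].
At the point, J = [[0.000, 9.000, 3.500], [0.000, -6.000, 1.000], [2.500, 15.000, 0.000]] (det J = 75.000).
Solving J·Δ = −F gives Δ = (6.575, -0.329, 3.275).
Then the next iterate is (p, q, r)₁ = (4.575, -0.829, 0.275).

(4.575, -0.829, 0.275)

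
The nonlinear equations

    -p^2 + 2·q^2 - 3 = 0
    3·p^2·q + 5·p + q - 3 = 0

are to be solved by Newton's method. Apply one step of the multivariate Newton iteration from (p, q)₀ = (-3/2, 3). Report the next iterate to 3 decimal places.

At (-3/2, 3): F = (12.750, 12.750).
Jacobian J = [[-2·p, 4·q], [6·p·q + 5, 3·p^2 + 1]].
At the point, J = [[3.000, 12.000], [-22.000, 7.750]] (det J = 287.250).
Solving J·Δ = −F gives Δ = (0.189, -1.110).
Then the next iterate is (p, q)₁ = (-1.311, 1.890).

(-1.311, 1.890)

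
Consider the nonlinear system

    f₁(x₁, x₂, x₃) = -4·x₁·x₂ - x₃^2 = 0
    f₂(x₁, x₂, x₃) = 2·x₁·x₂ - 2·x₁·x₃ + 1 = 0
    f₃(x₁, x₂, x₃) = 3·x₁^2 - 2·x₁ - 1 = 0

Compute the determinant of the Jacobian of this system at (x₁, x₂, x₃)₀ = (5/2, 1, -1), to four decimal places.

520.0000

J = [[-4·x₂, -4·x₁, -2·x₃], [2·x₂ - 2·x₃, 2·x₁, -2·x₁], [6·x₁ - 2, 0, 0]].
At the point, J = [[-4.0000, -10.0000, 2.0000], [4.0000, 5.0000, -5.0000], [13.0000, 0.0000, 0.0000]].
det J = 520.0000.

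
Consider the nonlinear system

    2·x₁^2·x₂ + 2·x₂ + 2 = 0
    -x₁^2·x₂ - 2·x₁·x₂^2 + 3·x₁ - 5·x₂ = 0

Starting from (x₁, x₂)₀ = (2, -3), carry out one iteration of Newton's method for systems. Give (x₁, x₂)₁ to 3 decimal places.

(0.818, -3.036)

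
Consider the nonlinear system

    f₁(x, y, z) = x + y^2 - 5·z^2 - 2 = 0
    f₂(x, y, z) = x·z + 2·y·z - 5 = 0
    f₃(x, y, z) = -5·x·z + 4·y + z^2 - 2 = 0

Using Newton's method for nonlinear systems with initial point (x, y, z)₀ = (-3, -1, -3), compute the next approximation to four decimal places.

At (-3, -1, -3): F = (-49.0000, 10.0000, -42.0000).
Jacobian J = [[1, 2·y, -10·z], [z, 2·z, x + 2·y], [-5·z, 4, -5·x + 2·z]].
At the point, J = [[1.0000, -2.0000, 30.0000], [-3.0000, -6.0000, -5.0000], [15.0000, 4.0000, 9.0000]] (det J = 2402.0000).
Solving J·Δ = −F gives Δ = (2.0541, -0.6295, 1.5229).
Then the next iterate is (x, y, z)₁ = (-0.9459, -1.6295, -1.4771).

(-0.9459, -1.6295, -1.4771)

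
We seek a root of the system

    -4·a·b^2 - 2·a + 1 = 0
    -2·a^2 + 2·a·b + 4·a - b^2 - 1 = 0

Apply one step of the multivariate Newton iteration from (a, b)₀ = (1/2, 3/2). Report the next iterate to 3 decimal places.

(0.356, 1.014)

At (1/2, 3/2): F = (-4.500, -0.250).
Jacobian J = [[-4·b^2 - 2, -8·a·b], [-4·a + 2·b + 4, 2·a - 2·b]].
At the point, J = [[-11.000, -6.000], [5.000, -2.000]] (det J = 52.000).
Solving J·Δ = −F gives Δ = (-0.144, -0.486).
Then the next iterate is (a, b)₁ = (0.356, 1.014).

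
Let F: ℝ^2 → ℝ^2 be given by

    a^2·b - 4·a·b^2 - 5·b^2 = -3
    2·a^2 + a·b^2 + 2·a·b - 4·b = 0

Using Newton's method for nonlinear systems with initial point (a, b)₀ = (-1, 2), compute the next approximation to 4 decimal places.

At (-1, 2): F = (1.0000, -14.0000).
Jacobian J = [[2·a·b - 4·b^2, a^2 - 8·a·b - 10·b], [4·a + b^2 + 2·b, 2·a·b + 2·a - 4]].
At the point, J = [[-20.0000, -3.0000], [4.0000, -10.0000]] (det J = 212.0000).
Solving J·Δ = −F gives Δ = (0.2453, -1.3019).
Then the next iterate is (a, b)₁ = (-0.7547, 0.6981).

(-0.7547, 0.6981)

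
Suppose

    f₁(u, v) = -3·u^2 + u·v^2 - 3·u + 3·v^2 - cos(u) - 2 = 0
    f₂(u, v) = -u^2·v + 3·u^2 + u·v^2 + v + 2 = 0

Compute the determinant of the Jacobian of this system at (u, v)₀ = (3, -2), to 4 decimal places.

1153.1776

J = [[-6·u + v^2 + sin(u) - 3, 2·u·v + 6·v], [-2·u·v + 6·u + v^2, -u^2 + 2·u·v + 1]].
At the point, J = [[-16.858880, -24.0000], [34.0000, -20.0000]].
det J = 1153.1776.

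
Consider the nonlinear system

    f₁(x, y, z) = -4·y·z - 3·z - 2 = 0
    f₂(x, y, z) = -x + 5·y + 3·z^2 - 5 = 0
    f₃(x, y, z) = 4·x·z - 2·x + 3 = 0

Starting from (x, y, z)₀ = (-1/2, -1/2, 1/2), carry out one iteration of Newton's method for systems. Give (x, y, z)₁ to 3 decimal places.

At (-1/2, -1/2, 1/2): F = (-2.500, -6.250, 3.000).
Jacobian J = [[0, -4·z, -4·y - 3], [-1, 5, 6·z], [4·z - 2, 0, 4·x]].
At the point, J = [[0.000, -2.000, -1.000], [-1.000, 5.000, 3.000], [0.000, 0.000, -2.000]] (det J = 4.000).
Solving J·Δ = −F gives Δ = (-11.750, -2.000, 1.500).
Then the next iterate is (x, y, z)₁ = (-12.250, -2.500, 2.000).

(-12.250, -2.500, 2.000)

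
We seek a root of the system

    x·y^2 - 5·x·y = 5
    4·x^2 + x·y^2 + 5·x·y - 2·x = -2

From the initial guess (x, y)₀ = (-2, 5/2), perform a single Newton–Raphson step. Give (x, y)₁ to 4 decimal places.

(-0.8000, 1.7700)

At (-2, 5/2): F = (7.5000, -15.5000).
Jacobian J = [[y^2 - 5·y, 2·x·y - 5·x], [8·x + y^2 + 5·y - 2, 2·x·y + 5·x]].
At the point, J = [[-6.2500, 0.0000], [0.7500, -20.0000]] (det J = 125.0000).
Solving J·Δ = −F gives Δ = (1.2000, -0.7300).
Then the next iterate is (x, y)₁ = (-0.8000, 1.7700).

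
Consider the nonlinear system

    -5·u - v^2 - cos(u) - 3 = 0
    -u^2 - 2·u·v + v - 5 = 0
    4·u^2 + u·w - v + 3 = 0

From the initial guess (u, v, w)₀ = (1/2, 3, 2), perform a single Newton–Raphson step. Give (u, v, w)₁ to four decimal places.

At (1/2, 3, 2): F = (-15.377583, -5.2500, 2.0000).
Jacobian J = [[sin(u) - 5, -2·v, 0], [-2·u - 2·v, -2·u + 1, 0], [8·u + w, -1, u]].
At the point, J = [[-4.520574, -6.0000, 0.0000], [-7.0000, 0.0000, 0.0000], [6.0000, -1.0000, 0.5000]] (det J = -21.0000).
Solving J·Δ = −F gives Δ = (-0.7500, -1.9979, 1.0043).
Then the next iterate is (u, v, w)₁ = (-0.2500, 1.0021, 3.0043).

(-0.2500, 1.0021, 3.0043)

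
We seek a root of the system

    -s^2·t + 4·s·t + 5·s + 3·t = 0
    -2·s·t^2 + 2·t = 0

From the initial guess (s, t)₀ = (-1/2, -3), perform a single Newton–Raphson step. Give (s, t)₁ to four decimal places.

At (-1/2, -3): F = (-4.7500, 3.0000).
Jacobian J = [[-2·s·t + 4·t + 5, -s^2 + 4·s + 3], [-2·t^2, -4·s·t + 2]].
At the point, J = [[-10.0000, 0.7500], [-18.0000, -4.0000]] (det J = 53.5000).
Solving J·Δ = −F gives Δ = (-0.3131, 2.1589).
Then the next iterate is (s, t)₁ = (-0.8131, -0.8411).

(-0.8131, -0.8411)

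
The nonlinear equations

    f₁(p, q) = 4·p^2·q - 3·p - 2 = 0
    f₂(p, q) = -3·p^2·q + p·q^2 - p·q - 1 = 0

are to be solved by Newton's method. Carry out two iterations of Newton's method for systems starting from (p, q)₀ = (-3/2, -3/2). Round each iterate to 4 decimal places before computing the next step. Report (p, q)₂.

At (-3/2, -3/2): F = (-11.0000, 3.5000).
Jacobian J = [[8·p·q - 3, 4·p^2], [-6·p·q + q^2 - q, -3·p^2 + 2·p·q - p]].
At the point, J = [[15.0000, 9.0000], [-9.7500, -0.7500]] (det J = 76.5000).
Solving J·Δ = −F gives Δ = (0.3039, 0.7157).
Then the next iterate is (p, q)₁ = (-1.1961, -0.7843).
Round to (-1.1961, -0.7843) and repeat: F = (-2.899952, 0.692335), J = [[4.504810, 5.722621], [-4.229181, -1.219663]].
Δ = (0.0227, 0.4889), so (p, q)₂ = (-1.1734, -0.2954).

(-1.1734, -0.2954)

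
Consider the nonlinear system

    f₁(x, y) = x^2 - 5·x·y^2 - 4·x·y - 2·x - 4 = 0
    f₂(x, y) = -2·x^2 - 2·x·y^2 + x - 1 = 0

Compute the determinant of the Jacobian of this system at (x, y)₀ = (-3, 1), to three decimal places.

-666.000

J = [[2·x - 5·y^2 - 4·y - 2, -10·x·y - 4·x], [-4·x - 2·y^2 + 1, -4·x·y]].
At the point, J = [[-17.000, 42.000], [11.000, 12.000]].
det J = -666.000.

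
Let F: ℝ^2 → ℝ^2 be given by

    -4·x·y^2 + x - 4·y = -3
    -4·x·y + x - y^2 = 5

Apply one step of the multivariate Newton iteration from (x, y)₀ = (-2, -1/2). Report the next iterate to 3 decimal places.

At (-2, -1/2): F = (5.000, -11.250).
Jacobian J = [[-4·y^2 + 1, -8·x·y - 4], [-4·y + 1, -4·x - 2·y]].
At the point, J = [[0.000, -12.000], [3.000, 9.000]] (det J = 36.000).
Solving J·Δ = −F gives Δ = (2.500, 0.417).
Then the next iterate is (x, y)₁ = (0.500, -0.083).

(0.500, -0.083)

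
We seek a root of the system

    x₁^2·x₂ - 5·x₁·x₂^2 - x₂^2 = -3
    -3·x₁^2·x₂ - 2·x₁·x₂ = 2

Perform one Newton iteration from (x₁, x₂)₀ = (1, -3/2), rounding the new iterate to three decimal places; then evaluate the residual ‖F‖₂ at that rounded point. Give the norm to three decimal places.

At (1, -3/2): F = (-12.000, 5.500).
Jacobian J = [[2·x₁·x₂ - 5·x₂^2, x₁^2 - 10·x₁·x₂ - 2·x₂], [-6·x₁·x₂ - 2·x₂, -3·x₁^2 - 2·x₁]].
At the point, J = [[-14.250, 19.000], [12.000, -5.000]] (det J = -156.750).
Solving J·Δ = −F gives Δ = (-0.284, 0.419).
Then the next iterate is (x₁, x₂)₁ = (0.716, -1.081).
Re-evaluating at (0.716, -1.081): F = (-2.90619, 1.21054), so ‖F‖₂ = 3.148.

3.148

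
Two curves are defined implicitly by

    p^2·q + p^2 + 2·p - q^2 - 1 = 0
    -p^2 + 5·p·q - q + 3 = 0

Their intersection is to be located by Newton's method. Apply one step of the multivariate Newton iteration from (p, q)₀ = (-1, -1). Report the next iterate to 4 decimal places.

At (-1, -1): F = (-4.0000, 8.0000).
Jacobian J = [[2·p·q + 2·p + 2, p^2 - 2·q], [-2·p + 5·q, 5·p - 1]].
At the point, J = [[2.0000, 3.0000], [-3.0000, -6.0000]] (det J = -3.0000).
Solving J·Δ = −F gives Δ = (0.0000, 1.3333).
Then the next iterate is (p, q)₁ = (-1.0000, 0.3333).

(-1.0000, 0.3333)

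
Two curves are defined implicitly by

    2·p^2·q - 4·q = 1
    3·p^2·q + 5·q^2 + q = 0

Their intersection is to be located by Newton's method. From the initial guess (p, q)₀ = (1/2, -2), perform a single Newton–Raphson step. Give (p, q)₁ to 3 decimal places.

At (1/2, -2): F = (6.000, 16.500).
Jacobian J = [[4·p·q, 2·p^2 - 4], [6·p·q, 3·p^2 + 10·q + 1]].
At the point, J = [[-4.000, -3.500], [-6.000, -18.250]] (det J = 52.000).
Solving J·Δ = −F gives Δ = (0.995, 0.577).
Then the next iterate is (p, q)₁ = (1.495, -1.423).

(1.495, -1.423)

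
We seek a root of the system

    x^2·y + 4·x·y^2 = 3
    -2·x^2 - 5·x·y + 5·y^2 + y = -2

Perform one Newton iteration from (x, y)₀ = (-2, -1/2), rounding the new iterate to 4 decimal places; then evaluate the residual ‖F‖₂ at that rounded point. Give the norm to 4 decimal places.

3.6993

At (-2, -1/2): F = (-7.0000, -10.2500).
Jacobian J = [[2·x·y + 4·y^2, x^2 + 8·x·y], [-4·x - 5·y, -5·x + 10·y + 1]].
At the point, J = [[3.0000, 12.0000], [10.5000, 6.0000]] (det J = -108.0000).
Solving J·Δ = −F gives Δ = (0.7500, 0.3958).
Then the next iterate is (x, y)₁ = (-1.2500, -0.1042).
Re-evaluating at (-1.2500, -0.1042): F = (-3.217101, -1.826162), so ‖F‖₂ = 3.6993.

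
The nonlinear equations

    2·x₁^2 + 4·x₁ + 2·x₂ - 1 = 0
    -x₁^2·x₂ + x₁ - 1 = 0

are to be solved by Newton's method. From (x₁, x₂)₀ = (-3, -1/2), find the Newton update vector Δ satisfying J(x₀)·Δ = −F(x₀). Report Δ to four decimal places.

At (-3, -1/2): F = (4.0000, 0.5000).
Jacobian J = [[4·x₁ + 4, 2], [-2·x₁·x₂ + 1, -x₁^2]].
At the point, J = [[-8.0000, 2.0000], [-2.0000, -9.0000]] (det J = 76.0000).
Solving J·Δ = −F gives Δ = (0.4868, -0.0526).

(0.4868, -0.0526)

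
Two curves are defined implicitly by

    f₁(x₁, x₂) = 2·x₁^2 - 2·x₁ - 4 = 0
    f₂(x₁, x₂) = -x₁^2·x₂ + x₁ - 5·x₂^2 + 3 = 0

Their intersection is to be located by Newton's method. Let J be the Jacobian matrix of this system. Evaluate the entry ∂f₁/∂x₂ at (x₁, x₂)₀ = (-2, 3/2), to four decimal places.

0.0000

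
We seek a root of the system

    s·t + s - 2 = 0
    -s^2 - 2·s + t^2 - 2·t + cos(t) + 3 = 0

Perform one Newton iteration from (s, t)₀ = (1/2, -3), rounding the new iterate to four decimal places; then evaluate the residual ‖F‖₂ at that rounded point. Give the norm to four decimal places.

6.5261

At (1/2, -3): F = (-3.0000, 15.760008).
Jacobian J = [[t + 1, s], [-2·s - 2, 2·t - sin(t) - 2]].
At the point, J = [[-2.0000, 0.5000], [-3.0000, -7.858880]] (det J = 17.217760).
Solving J·Δ = −F gives Δ = (-0.9117, 2.3534).
Then the next iterate is (s, t)₁ = (-0.4117, -0.6466).
Re-evaluating at (-0.4117, -0.6466): F = (-2.145495, 6.163331), so ‖F‖₂ = 6.5261.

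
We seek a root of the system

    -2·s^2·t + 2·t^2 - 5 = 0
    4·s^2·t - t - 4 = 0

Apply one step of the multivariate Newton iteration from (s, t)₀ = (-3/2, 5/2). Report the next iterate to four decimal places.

(-1.0860, 2.0526)

At (-3/2, 5/2): F = (-3.7500, 16.0000).
Jacobian J = [[-4·s·t, -2·s^2 + 4·t], [8·s·t, 4·s^2 - 1]].
At the point, J = [[15.0000, 5.5000], [-30.0000, 8.0000]] (det J = 285.0000).
Solving J·Δ = −F gives Δ = (0.4140, -0.4474).
Then the next iterate is (s, t)₁ = (-1.0860, 2.0526).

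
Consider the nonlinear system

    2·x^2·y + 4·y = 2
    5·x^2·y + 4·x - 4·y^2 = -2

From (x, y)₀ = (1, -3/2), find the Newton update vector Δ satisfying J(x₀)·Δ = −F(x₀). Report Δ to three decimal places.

(-3.444, -1.611)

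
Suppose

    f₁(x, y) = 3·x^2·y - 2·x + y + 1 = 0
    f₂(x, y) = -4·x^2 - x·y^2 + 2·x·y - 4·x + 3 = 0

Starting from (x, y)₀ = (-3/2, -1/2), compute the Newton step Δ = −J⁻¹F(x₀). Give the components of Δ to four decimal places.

At (-3/2, -1/2): F = (0.1250, 1.8750).
Jacobian J = [[6·x·y - 2, 3·x^2 + 1], [-8·x - y^2 + 2·y - 4, -2·x·y + 2·x]].
At the point, J = [[2.5000, 7.7500], [6.7500, -4.5000]] (det J = -63.5625).
Solving J·Δ = −F gives Δ = (-0.2375, 0.0605).

(-0.2375, 0.0605)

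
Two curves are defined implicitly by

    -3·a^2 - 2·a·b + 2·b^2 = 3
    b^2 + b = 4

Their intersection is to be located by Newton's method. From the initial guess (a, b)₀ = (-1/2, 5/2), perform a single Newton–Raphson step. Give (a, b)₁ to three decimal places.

At (-1/2, 5/2): F = (11.250, 4.750).
Jacobian J = [[-6·a - 2·b, -2·a + 4·b], [0, 2·b + 1]].
At the point, J = [[-2.000, 11.000], [0.000, 6.000]] (det J = -12.000).
Solving J·Δ = −F gives Δ = (1.271, -0.792).
Then the next iterate is (a, b)₁ = (0.771, 1.708).

(0.771, 1.708)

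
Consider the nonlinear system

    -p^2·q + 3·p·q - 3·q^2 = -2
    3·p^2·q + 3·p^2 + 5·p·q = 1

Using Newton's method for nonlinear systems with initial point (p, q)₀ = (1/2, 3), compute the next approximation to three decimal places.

(0.309, 1.663)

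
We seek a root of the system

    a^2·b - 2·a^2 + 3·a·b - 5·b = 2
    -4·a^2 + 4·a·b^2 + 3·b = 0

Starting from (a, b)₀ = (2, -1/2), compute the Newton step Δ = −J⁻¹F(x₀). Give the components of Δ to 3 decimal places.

(-1.057, 0.070)

At (2, -1/2): F = (-12.500, -15.500).
Jacobian J = [[2·a·b - 4·a + 3·b, a^2 + 3·a - 5], [-8·a + 4·b^2, 8·a·b + 3]].
At the point, J = [[-11.500, 5.000], [-15.000, -5.000]] (det J = 132.500).
Solving J·Δ = −F gives Δ = (-1.057, 0.070).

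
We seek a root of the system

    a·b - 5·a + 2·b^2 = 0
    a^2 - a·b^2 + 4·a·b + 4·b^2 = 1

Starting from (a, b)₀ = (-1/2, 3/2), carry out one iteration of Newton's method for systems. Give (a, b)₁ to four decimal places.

At (-1/2, 3/2): F = (6.2500, 6.3750).
Jacobian J = [[b - 5, a + 4·b], [2·a - b^2 + 4·b, -2·a·b + 4·a + 8·b]].
At the point, J = [[-3.5000, 5.5000], [2.7500, 11.5000]] (det J = -55.3750).
Solving J·Δ = −F gives Δ = (0.6648, -0.7133).
Then the next iterate is (a, b)₁ = (0.1648, 0.7867).

(0.1648, 0.7867)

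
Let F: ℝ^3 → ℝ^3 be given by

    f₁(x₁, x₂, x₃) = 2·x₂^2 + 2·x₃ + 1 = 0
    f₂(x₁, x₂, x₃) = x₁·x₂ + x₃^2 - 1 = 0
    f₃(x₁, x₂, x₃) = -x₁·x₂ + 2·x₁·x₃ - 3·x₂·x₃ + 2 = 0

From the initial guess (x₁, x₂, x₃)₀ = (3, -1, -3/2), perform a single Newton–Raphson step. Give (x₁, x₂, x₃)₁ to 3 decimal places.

(0.662, -0.804, -1.108)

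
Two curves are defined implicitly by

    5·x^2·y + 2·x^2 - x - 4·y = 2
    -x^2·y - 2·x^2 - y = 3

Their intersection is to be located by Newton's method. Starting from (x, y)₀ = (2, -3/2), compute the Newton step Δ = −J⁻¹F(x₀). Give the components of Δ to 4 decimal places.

At (2, -3/2): F = (-20.0000, -3.5000).
Jacobian J = [[10·x·y + 4·x - 1, 5·x^2 - 4], [-2·x·y - 4·x, -x^2 - 1]].
At the point, J = [[-23.0000, 16.0000], [-2.0000, -5.0000]] (det J = 147.0000).
Solving J·Δ = −F gives Δ = (-1.0612, -0.2755).

(-1.0612, -0.2755)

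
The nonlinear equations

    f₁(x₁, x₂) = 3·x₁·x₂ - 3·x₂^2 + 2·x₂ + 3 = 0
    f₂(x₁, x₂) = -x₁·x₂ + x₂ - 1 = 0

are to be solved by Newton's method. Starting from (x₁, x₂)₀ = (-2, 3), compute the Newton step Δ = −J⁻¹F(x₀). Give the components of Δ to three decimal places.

(1.744, -0.923)

At (-2, 3): F = (-36.000, 8.000).
Jacobian J = [[3·x₂, 3·x₁ - 6·x₂ + 2], [-x₂, -x₁ + 1]].
At the point, J = [[9.000, -22.000], [-3.000, 3.000]] (det J = -39.000).
Solving J·Δ = −F gives Δ = (1.744, -0.923).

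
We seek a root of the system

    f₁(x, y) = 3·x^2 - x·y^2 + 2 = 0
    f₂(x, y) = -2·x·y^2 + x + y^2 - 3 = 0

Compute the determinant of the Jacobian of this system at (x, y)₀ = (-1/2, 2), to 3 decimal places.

-42.000

J = [[6·x - y^2, -2·x·y], [-2·y^2 + 1, -4·x·y + 2·y]].
At the point, J = [[-7.000, 2.000], [-7.000, 8.000]].
det J = -42.000.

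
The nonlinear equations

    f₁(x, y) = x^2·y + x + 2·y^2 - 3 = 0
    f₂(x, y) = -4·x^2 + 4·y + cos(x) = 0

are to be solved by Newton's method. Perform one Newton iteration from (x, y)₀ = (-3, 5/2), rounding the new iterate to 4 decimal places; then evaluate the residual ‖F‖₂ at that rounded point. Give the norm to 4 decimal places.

9.7717

At (-3, 5/2): F = (29.0000, -26.989992).
Jacobian J = [[2·x·y + 1, x^2 + 4·y], [-8·x - sin(x), 4]].
At the point, J = [[-14.0000, 19.0000], [24.141120, 4.0000]] (det J = -514.681280).
Solving J·Δ = −F gives Δ = (1.2217, -0.6261).
Then the next iterate is (x, y)₁ = (-1.7783, 1.8739).
Re-evaluating at (-1.7783, 1.8739): F = (8.170632, -5.359821), so ‖F‖₂ = 9.7717.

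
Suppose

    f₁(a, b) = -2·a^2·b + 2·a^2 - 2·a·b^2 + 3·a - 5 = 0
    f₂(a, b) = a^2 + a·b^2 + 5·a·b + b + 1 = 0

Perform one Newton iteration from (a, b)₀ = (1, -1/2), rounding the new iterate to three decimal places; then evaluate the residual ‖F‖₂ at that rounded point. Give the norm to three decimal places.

0.019

At (1, -1/2): F = (0.500, -0.750).
Jacobian J = [[-4·a·b + 4·a - 2·b^2 + 3, -2·a^2 - 4·a·b], [2·a + b^2 + 5·b, 2·a·b + 5·a + 1]].
At the point, J = [[8.500, 0.000], [-0.250, 5.000]] (det J = 42.500).
Solving J·Δ = −F gives Δ = (-0.059, 0.147).
Then the next iterate is (a, b)₁ = (0.941, -0.353).
Re-evaluating at (0.941, -0.353): F = (-0.01540, -0.01113), so ‖F‖₂ = 0.019.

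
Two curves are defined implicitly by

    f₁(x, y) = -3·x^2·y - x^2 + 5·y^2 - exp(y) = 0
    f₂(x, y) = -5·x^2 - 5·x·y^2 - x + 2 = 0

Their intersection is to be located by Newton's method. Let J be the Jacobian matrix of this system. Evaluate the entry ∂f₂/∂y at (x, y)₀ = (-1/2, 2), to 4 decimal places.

10.0000

∂f₂/∂y = -10·x·y.
At (-1/2, 2) this is 10.0000.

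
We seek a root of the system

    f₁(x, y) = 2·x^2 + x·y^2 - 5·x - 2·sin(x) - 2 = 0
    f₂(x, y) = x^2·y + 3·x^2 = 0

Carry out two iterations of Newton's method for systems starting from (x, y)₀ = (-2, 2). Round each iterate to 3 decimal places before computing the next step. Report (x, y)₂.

(-0.498, 2.008)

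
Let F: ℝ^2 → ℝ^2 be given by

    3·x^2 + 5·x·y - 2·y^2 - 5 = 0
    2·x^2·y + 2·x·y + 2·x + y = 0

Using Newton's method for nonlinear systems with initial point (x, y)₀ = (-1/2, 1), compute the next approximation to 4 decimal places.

At (-1/2, 1): F = (-8.7500, -0.5000).
Jacobian J = [[6·x + 5·y, 5·x - 4·y], [4·x·y + 2·y + 2, 2·x^2 + 2·x + 1]].
At the point, J = [[2.0000, -6.5000], [2.0000, 0.5000]] (det J = 14.0000).
Solving J·Δ = −F gives Δ = (0.5446, -1.1786).
Then the next iterate is (x, y)₁ = (0.0446, -0.1786).

(0.0446, -0.1786)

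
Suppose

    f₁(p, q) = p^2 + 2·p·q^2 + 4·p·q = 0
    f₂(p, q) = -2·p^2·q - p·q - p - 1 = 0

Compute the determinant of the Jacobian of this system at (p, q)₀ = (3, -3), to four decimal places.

660.0000

J = [[2·p + 2·q^2 + 4·q, 4·p·q + 4·p], [-4·p·q - q - 1, -2·p^2 - p]].
At the point, J = [[12.0000, -24.0000], [38.0000, -21.0000]].
det J = 660.0000.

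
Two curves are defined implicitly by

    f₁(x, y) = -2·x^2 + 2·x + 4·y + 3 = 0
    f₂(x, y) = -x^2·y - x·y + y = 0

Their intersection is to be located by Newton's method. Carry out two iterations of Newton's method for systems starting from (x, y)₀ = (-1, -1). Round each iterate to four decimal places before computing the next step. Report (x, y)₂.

(-0.8209, -0.0058)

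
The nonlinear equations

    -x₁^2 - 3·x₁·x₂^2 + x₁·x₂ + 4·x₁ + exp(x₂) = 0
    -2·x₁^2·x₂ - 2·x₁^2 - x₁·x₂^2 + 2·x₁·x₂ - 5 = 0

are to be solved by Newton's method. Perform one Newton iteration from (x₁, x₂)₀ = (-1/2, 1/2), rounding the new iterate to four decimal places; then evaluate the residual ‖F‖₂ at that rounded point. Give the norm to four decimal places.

7.8788

At (-1/2, 1/2): F = (-0.476279, -6.1250).
Jacobian J = [[-2·x₁ - 3·x₂^2 + x₂ + 4, -6·x₁·x₂ + x₁ + exp(x₂)], [-4·x₁·x₂ - 4·x₁ - x₂^2 + 2·x₂, -2·x₁^2 - 2·x₁·x₂ + 2·x₁]].
At the point, J = [[4.7500, 2.648721], [3.7500, -1.0000]] (det J = -14.682705).
Solving J·Δ = −F gives Δ = (1.1374, -1.8599).
Then the next iterate is (x₁, x₂)₁ = (0.6374, -1.3599).
Re-evaluating at (0.6374, -1.3599): F = (-2.003078, -7.619923), so ‖F‖₂ = 7.8788.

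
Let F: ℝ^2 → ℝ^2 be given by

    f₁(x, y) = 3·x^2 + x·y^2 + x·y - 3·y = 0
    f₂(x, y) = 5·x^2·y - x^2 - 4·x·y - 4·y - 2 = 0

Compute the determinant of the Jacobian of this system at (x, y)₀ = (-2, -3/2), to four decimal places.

-310.0000

J = [[6·x + y^2 + y, 2·x·y + x - 3], [10·x·y - 2·x - 4·y, 5·x^2 - 4·x - 4]].
At the point, J = [[-11.2500, 1.0000], [40.0000, 24.0000]].
det J = -310.0000.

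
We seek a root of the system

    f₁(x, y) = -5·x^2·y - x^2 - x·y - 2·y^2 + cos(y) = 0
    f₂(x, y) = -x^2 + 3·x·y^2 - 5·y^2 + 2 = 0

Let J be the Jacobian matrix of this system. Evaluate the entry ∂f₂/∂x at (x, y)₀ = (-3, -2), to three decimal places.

∂f₂/∂x = -2·x + 3·y^2.
At (-3, -2) this is 18.000.

18.000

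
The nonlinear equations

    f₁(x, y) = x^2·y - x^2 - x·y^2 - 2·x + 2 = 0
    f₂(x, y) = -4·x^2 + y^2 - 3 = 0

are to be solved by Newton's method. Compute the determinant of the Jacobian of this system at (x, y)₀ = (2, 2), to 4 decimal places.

-72.0000

J = [[2·x·y - 2·x - y^2 - 2, x^2 - 2·x·y], [-8·x, 2·y]].
At the point, J = [[-2.0000, -4.0000], [-16.0000, 4.0000]].
det J = -72.0000.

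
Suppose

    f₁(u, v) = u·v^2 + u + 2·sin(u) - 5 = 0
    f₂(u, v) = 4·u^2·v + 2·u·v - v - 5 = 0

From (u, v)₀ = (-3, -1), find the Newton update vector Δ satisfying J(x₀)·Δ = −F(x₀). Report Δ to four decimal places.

(-0.9373, 1.8835)

At (-3, -1): F = (-11.282240, -34.0000).
Jacobian J = [[v^2 + 2·cos(u) + 1, 2·u·v], [8·u·v + 2·v, 4·u^2 + 2·u - 1]].
At the point, J = [[0.020015, 6.0000], [22.0000, 29.0000]] (det J = -131.419565).
Solving J·Δ = −F gives Δ = (-0.9373, 1.8835).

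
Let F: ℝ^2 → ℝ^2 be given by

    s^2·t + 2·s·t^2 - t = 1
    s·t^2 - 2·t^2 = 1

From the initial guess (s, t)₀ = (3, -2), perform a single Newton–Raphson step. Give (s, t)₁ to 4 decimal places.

(2.7500, -1.5000)

At (3, -2): F = (7.0000, 3.0000).
Jacobian J = [[2·s·t + 2·t^2, s^2 + 4·s·t - 1], [t^2, 2·s·t - 4·t]].
At the point, J = [[-4.0000, -16.0000], [4.0000, -4.0000]] (det J = 80.0000).
Solving J·Δ = −F gives Δ = (-0.2500, 0.5000).
Then the next iterate is (s, t)₁ = (2.7500, -1.5000).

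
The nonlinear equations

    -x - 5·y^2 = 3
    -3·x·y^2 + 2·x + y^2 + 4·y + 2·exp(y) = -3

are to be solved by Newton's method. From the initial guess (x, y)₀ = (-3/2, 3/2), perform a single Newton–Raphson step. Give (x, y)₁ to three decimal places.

At (-3/2, 3/2): F = (-12.750, 27.33838).
Jacobian J = [[-1, -10·y], [-3·y^2 + 2, -6·x·y + 2·y + 2·exp(y) + 4]].
At the point, J = [[-1.000, -15.000], [-4.750, 29.46338]] (det J = -100.71338).
Solving J·Δ = −F gives Δ = (0.342, -0.873).
Then the next iterate is (x, y)₁ = (-1.158, 0.627).

(-1.158, 0.627)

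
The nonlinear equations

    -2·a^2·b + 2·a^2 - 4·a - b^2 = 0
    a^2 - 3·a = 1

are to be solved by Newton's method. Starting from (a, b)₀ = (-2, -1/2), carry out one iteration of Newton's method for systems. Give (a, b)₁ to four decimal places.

At (-2, -1/2): F = (19.7500, 9.0000).
Jacobian J = [[-4·a·b + 4·a - 4, -2·a^2 - 2·b], [2·a - 3, 0]].
At the point, J = [[-16.0000, -7.0000], [-7.0000, 0.0000]] (det J = -49.0000).
Solving J·Δ = −F gives Δ = (1.2857, -0.1173).
Then the next iterate is (a, b)₁ = (-0.7143, -0.6173).

(-0.7143, -0.6173)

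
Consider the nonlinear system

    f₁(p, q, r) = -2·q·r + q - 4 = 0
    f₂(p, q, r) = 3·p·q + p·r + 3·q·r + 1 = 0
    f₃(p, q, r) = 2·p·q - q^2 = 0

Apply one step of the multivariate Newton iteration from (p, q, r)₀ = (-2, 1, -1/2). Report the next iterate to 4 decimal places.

At (-2, 1, -1/2): F = (-2.0000, -5.5000, -5.0000).
Jacobian J = [[0, -2·r + 1, -2·q], [3·q + r, 3·p + 3·r, p + 3·q], [2·q, 2·p - 2·q, 0]].
At the point, J = [[0.0000, 2.0000, -2.0000], [2.5000, -7.5000, 1.0000], [2.0000, -6.0000, 0.0000]] (det J = 4.0000).
Solving J·Δ = −F gives Δ = (3.2500, 0.2500, -0.7500).
Then the next iterate is (p, q, r)₁ = (1.2500, 1.2500, -1.2500).

(1.2500, 1.2500, -1.2500)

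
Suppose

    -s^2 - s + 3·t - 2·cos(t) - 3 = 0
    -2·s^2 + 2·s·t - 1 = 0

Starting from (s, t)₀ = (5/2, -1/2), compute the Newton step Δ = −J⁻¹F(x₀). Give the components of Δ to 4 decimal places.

At (5/2, -1/2): F = (-15.005165, -16.0000).
Jacobian J = [[-2·s - 1, 2·sin(t) + 3], [-4·s + 2·t, 2·s]].
At the point, J = [[-6.0000, 2.041149], [-11.0000, 5.0000]] (det J = -7.547362).
Solving J·Δ = −F gives Δ = (-5.6135, -9.1498).

(-5.6135, -9.1498)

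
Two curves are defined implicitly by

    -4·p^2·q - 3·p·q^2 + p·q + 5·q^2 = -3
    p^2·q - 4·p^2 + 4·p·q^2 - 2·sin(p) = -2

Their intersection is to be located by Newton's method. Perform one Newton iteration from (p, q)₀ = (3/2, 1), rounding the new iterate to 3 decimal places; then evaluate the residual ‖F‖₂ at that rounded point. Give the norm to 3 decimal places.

0.457

At (3/2, 1): F = (-4.000, -0.74499).
Jacobian J = [[-8·p·q - 3·q^2 + q, -4·p^2 - 6·p·q + p + 10·q], [2·p·q - 8·p + 4·q^2 - 2·cos(p), p^2 + 8·p·q]].
At the point, J = [[-14.000, -6.500], [-5.14147, 14.250]] (det J = -232.91958).
Solving J·Δ = −F gives Δ = (-0.266, -0.044).
Then the next iterate is (p, q)₁ = (1.234, 0.956).
Re-evaluating at (1.234, 0.956): F = (-0.45703, -0.01172), so ‖F‖₂ = 0.457.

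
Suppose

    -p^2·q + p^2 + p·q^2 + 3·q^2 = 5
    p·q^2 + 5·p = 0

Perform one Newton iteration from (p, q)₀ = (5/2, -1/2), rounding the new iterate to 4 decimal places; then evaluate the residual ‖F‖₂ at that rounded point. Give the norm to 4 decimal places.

At (5/2, -1/2): F = (5.7500, 13.1250).
Jacobian J = [[-2·p·q + 2·p + q^2, -p^2 + 2·p·q + 6·q], [q^2 + 5, 2·p·q]].
At the point, J = [[7.7500, -11.7500], [5.2500, -2.5000]] (det J = 42.3125).
Solving J·Δ = −F gives Δ = (-3.3050, -1.6905).
Then the next iterate is (p, q)₁ = (-0.8050, -2.1905).
Re-evaluating at (-0.8050, -2.1905): F = (7.599771, -7.887624), so ‖F‖₂ = 10.9531.

10.9531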